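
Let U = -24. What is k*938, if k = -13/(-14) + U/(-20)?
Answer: 9983/5 ≈ 1996.6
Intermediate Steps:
k = 149/70 (k = -13/(-14) - 24/(-20) = -13*(-1/14) - 24*(-1/20) = 13/14 + 6/5 = 149/70 ≈ 2.1286)
k*938 = (149/70)*938 = 9983/5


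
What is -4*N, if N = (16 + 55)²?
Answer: -20164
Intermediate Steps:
N = 5041 (N = 71² = 5041)
-4*N = -4*5041 = -20164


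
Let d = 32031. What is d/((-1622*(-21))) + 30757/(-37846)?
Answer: 13716691/107425871 ≈ 0.12769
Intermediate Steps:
d/((-1622*(-21))) + 30757/(-37846) = 32031/((-1622*(-21))) + 30757/(-37846) = 32031/34062 + 30757*(-1/37846) = 32031*(1/34062) - 30757/37846 = 10677/11354 - 30757/37846 = 13716691/107425871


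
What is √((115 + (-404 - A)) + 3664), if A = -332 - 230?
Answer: √3937 ≈ 62.746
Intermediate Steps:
A = -562
√((115 + (-404 - A)) + 3664) = √((115 + (-404 - 1*(-562))) + 3664) = √((115 + (-404 + 562)) + 3664) = √((115 + 158) + 3664) = √(273 + 3664) = √3937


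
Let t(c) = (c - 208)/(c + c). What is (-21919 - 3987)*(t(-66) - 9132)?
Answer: 7805153975/33 ≈ 2.3652e+8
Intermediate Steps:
t(c) = (-208 + c)/(2*c) (t(c) = (-208 + c)/((2*c)) = (-208 + c)*(1/(2*c)) = (-208 + c)/(2*c))
(-21919 - 3987)*(t(-66) - 9132) = (-21919 - 3987)*((1/2)*(-208 - 66)/(-66) - 9132) = -25906*((1/2)*(-1/66)*(-274) - 9132) = -25906*(137/66 - 9132) = -25906*(-602575/66) = 7805153975/33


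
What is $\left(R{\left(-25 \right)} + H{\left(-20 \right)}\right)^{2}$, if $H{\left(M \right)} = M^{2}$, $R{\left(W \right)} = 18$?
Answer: $174724$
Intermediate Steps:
$\left(R{\left(-25 \right)} + H{\left(-20 \right)}\right)^{2} = \left(18 + \left(-20\right)^{2}\right)^{2} = \left(18 + 400\right)^{2} = 418^{2} = 174724$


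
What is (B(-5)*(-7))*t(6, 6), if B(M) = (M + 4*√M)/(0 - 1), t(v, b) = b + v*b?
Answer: -1470 + 1176*I*√5 ≈ -1470.0 + 2629.6*I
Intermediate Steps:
t(v, b) = b + b*v
B(M) = -M - 4*√M (B(M) = (M + 4*√M)/(-1) = (M + 4*√M)*(-1) = -M - 4*√M)
(B(-5)*(-7))*t(6, 6) = ((-1*(-5) - 4*I*√5)*(-7))*(6*(1 + 6)) = ((5 - 4*I*√5)*(-7))*(6*7) = ((5 - 4*I*√5)*(-7))*42 = (-35 + 28*I*√5)*42 = -1470 + 1176*I*√5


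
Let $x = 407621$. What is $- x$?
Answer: $-407621$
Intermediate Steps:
$- x = \left(-1\right) 407621 = -407621$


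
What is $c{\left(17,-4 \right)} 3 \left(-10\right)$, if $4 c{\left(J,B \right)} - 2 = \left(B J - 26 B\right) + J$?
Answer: $- \frac{825}{2} \approx -412.5$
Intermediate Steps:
$c{\left(J,B \right)} = \frac{1}{2} - \frac{13 B}{2} + \frac{J}{4} + \frac{B J}{4}$ ($c{\left(J,B \right)} = \frac{1}{2} + \frac{\left(B J - 26 B\right) + J}{4} = \frac{1}{2} + \frac{\left(- 26 B + B J\right) + J}{4} = \frac{1}{2} + \frac{J - 26 B + B J}{4} = \frac{1}{2} + \left(- \frac{13 B}{2} + \frac{J}{4} + \frac{B J}{4}\right) = \frac{1}{2} - \frac{13 B}{2} + \frac{J}{4} + \frac{B J}{4}$)
$c{\left(17,-4 \right)} 3 \left(-10\right) = \left(\frac{1}{2} - -26 + \frac{1}{4} \cdot 17 + \frac{1}{4} \left(-4\right) 17\right) 3 \left(-10\right) = \left(\frac{1}{2} + 26 + \frac{17}{4} - 17\right) \left(-30\right) = \frac{55}{4} \left(-30\right) = - \frac{825}{2}$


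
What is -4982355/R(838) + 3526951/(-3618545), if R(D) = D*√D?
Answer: -3526951/3618545 - 4982355*√838/702244 ≈ -206.36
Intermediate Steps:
R(D) = D^(3/2)
-4982355/R(838) + 3526951/(-3618545) = -4982355*√838/702244 + 3526951/(-3618545) = -4982355*√838/702244 + 3526951*(-1/3618545) = -4982355*√838/702244 - 3526951/3618545 = -3526951/3618545 - 4982355*√838/702244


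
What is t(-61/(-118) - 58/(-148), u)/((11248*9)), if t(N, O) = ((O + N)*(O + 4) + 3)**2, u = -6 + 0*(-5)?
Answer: 828115729/482419982448 ≈ 0.0017166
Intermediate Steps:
u = -6 (u = -6 + 0 = -6)
t(N, O) = (3 + (4 + O)*(N + O))**2 (t(N, O) = ((N + O)*(4 + O) + 3)**2 = ((4 + O)*(N + O) + 3)**2 = (3 + (4 + O)*(N + O))**2)
t(-61/(-118) - 58/(-148), u)/((11248*9)) = (3 + (-6)**2 + 4*(-61/(-118) - 58/(-148)) + 4*(-6) + (-61/(-118) - 58/(-148))*(-6))**2/((11248*9)) = (3 + 36 + 4*(-61*(-1/118) - 58*(-1/148)) - 24 + (-61*(-1/118) - 58*(-1/148))*(-6))**2/101232 = (3 + 36 + 4*(61/118 + 29/74) - 24 + (61/118 + 29/74)*(-6))**2*(1/101232) = (3 + 36 + 4*(1984/2183) - 24 + (1984/2183)*(-6))**2*(1/101232) = (3 + 36 + 7936/2183 - 24 - 11904/2183)**2*(1/101232) = (28777/2183)**2*(1/101232) = (828115729/4765489)*(1/101232) = 828115729/482419982448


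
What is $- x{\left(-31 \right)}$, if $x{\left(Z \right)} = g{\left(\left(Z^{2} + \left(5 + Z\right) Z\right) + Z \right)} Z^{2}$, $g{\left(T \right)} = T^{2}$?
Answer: $-2896161856$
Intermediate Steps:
$x{\left(Z \right)} = Z^{2} \left(Z + Z^{2} + Z \left(5 + Z\right)\right)^{2}$ ($x{\left(Z \right)} = \left(\left(Z^{2} + \left(5 + Z\right) Z\right) + Z\right)^{2} Z^{2} = \left(\left(Z^{2} + Z \left(5 + Z\right)\right) + Z\right)^{2} Z^{2} = \left(Z + Z^{2} + Z \left(5 + Z\right)\right)^{2} Z^{2} = Z^{2} \left(Z + Z^{2} + Z \left(5 + Z\right)\right)^{2}$)
$- x{\left(-31 \right)} = - 4 \left(-31\right)^{4} \left(3 - 31\right)^{2} = - 4 \cdot 923521 \left(-28\right)^{2} = - 4 \cdot 923521 \cdot 784 = \left(-1\right) 2896161856 = -2896161856$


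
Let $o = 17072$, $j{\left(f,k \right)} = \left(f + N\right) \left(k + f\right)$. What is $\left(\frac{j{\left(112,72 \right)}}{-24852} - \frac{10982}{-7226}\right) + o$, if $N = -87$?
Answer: $\frac{383254858601}{22447569} \approx 17073.0$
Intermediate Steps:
$j{\left(f,k \right)} = \left(-87 + f\right) \left(f + k\right)$ ($j{\left(f,k \right)} = \left(f - 87\right) \left(k + f\right) = \left(-87 + f\right) \left(f + k\right)$)
$\left(\frac{j{\left(112,72 \right)}}{-24852} - \frac{10982}{-7226}\right) + o = \left(\frac{112^{2} - 9744 - 6264 + 112 \cdot 72}{-24852} - \frac{10982}{-7226}\right) + 17072 = \left(\left(12544 - 9744 - 6264 + 8064\right) \left(- \frac{1}{24852}\right) - - \frac{5491}{3613}\right) + 17072 = \left(4600 \left(- \frac{1}{24852}\right) + \frac{5491}{3613}\right) + 17072 = \left(- \frac{1150}{6213} + \frac{5491}{3613}\right) + 17072 = \frac{29960633}{22447569} + 17072 = \frac{383254858601}{22447569}$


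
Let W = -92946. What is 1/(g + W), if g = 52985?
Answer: -1/39961 ≈ -2.5024e-5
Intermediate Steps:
1/(g + W) = 1/(52985 - 92946) = 1/(-39961) = -1/39961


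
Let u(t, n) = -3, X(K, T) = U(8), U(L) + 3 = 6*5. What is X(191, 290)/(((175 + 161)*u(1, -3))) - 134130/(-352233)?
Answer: 665041/1878576 ≈ 0.35401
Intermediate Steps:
U(L) = 27 (U(L) = -3 + 6*5 = -3 + 30 = 27)
X(K, T) = 27
X(191, 290)/(((175 + 161)*u(1, -3))) - 134130/(-352233) = 27/(((175 + 161)*(-3))) - 134130/(-352233) = 27/((336*(-3))) - 134130*(-1/352233) = 27/(-1008) + 44710/117411 = 27*(-1/1008) + 44710/117411 = -3/112 + 44710/117411 = 665041/1878576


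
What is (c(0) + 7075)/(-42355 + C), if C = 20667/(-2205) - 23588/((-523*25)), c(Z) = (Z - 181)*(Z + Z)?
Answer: -13598326875/81421916174 ≈ -0.16701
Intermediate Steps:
c(Z) = 2*Z*(-181 + Z) (c(Z) = (-181 + Z)*(2*Z) = 2*Z*(-181 + Z))
C = -14547299/1922025 (C = 20667*(-1/2205) - 23588/(-13075) = -6889/735 - 23588*(-1/13075) = -6889/735 + 23588/13075 = -14547299/1922025 ≈ -7.5687)
(c(0) + 7075)/(-42355 + C) = (2*0*(-181 + 0) + 7075)/(-42355 - 14547299/1922025) = (2*0*(-181) + 7075)/(-81421916174/1922025) = (0 + 7075)*(-1922025/81421916174) = 7075*(-1922025/81421916174) = -13598326875/81421916174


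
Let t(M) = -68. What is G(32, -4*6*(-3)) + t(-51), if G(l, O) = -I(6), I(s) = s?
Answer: -74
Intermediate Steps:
G(l, O) = -6 (G(l, O) = -1*6 = -6)
G(32, -4*6*(-3)) + t(-51) = -6 - 68 = -74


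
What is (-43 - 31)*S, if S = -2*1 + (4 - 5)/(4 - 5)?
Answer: 74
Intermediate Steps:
S = -1 (S = -2 - 1/(-1) = -2 - 1*(-1) = -2 + 1 = -1)
(-43 - 31)*S = (-43 - 31)*(-1) = -74*(-1) = 74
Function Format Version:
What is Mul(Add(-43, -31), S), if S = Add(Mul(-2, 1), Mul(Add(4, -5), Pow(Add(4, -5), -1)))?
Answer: 74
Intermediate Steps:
S = -1 (S = Add(-2, Mul(-1, Pow(-1, -1))) = Add(-2, Mul(-1, -1)) = Add(-2, 1) = -1)
Mul(Add(-43, -31), S) = Mul(Add(-43, -31), -1) = Mul(-74, -1) = 74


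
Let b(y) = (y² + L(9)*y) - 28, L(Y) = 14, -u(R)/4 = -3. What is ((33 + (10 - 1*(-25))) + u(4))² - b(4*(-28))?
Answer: -4548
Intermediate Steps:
u(R) = 12 (u(R) = -4*(-3) = 12)
b(y) = -28 + y² + 14*y (b(y) = (y² + 14*y) - 28 = -28 + y² + 14*y)
((33 + (10 - 1*(-25))) + u(4))² - b(4*(-28)) = ((33 + (10 - 1*(-25))) + 12)² - (-28 + (4*(-28))² + 14*(4*(-28))) = ((33 + (10 + 25)) + 12)² - (-28 + (-112)² + 14*(-112)) = ((33 + 35) + 12)² - (-28 + 12544 - 1568) = (68 + 12)² - 1*10948 = 80² - 10948 = 6400 - 10948 = -4548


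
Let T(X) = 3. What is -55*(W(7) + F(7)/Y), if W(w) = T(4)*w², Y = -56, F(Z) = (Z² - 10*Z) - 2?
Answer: -454025/56 ≈ -8107.6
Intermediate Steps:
F(Z) = -2 + Z² - 10*Z
W(w) = 3*w²
-55*(W(7) + F(7)/Y) = -55*(3*7² + (-2 + 7² - 10*7)/(-56)) = -55*(3*49 + (-2 + 49 - 70)*(-1/56)) = -55*(147 - 23*(-1/56)) = -55*(147 + 23/56) = -55*8255/56 = -454025/56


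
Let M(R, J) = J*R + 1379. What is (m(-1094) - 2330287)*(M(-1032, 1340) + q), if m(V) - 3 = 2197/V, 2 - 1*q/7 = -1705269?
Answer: -13454609110720314/547 ≈ -2.4597e+13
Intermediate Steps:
q = 11936897 (q = 14 - 7*(-1705269) = 14 + 11936883 = 11936897)
m(V) = 3 + 2197/V
M(R, J) = 1379 + J*R
(m(-1094) - 2330287)*(M(-1032, 1340) + q) = ((3 + 2197/(-1094)) - 2330287)*((1379 + 1340*(-1032)) + 11936897) = ((3 + 2197*(-1/1094)) - 2330287)*((1379 - 1382880) + 11936897) = ((3 - 2197/1094) - 2330287)*(-1381501 + 11936897) = (1085/1094 - 2330287)*10555396 = -2549332893/1094*10555396 = -13454609110720314/547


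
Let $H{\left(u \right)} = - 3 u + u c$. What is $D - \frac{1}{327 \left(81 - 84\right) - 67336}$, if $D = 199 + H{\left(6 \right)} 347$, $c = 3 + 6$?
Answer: $\frac{867011048}{68317} \approx 12691.0$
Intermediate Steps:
$c = 9$
$H{\left(u \right)} = 6 u$ ($H{\left(u \right)} = - 3 u + u 9 = - 3 u + 9 u = 6 u$)
$D = 12691$ ($D = 199 + 6 \cdot 6 \cdot 347 = 199 + 36 \cdot 347 = 199 + 12492 = 12691$)
$D - \frac{1}{327 \left(81 - 84\right) - 67336} = 12691 - \frac{1}{327 \left(81 - 84\right) - 67336} = 12691 - \frac{1}{327 \left(-3\right) - 67336} = 12691 - \frac{1}{-981 - 67336} = 12691 - \frac{1}{-68317} = 12691 - - \frac{1}{68317} = 12691 + \frac{1}{68317} = \frac{867011048}{68317}$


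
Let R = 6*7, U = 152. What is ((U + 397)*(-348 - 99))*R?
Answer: -10306926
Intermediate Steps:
R = 42
((U + 397)*(-348 - 99))*R = ((152 + 397)*(-348 - 99))*42 = (549*(-447))*42 = -245403*42 = -10306926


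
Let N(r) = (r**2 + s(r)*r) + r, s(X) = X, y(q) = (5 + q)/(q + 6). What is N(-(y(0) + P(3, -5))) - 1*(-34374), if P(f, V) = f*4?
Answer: 312215/9 ≈ 34691.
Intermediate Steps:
y(q) = (5 + q)/(6 + q)
P(f, V) = 4*f
N(r) = r + 2*r**2 (N(r) = (r**2 + r*r) + r = (r**2 + r**2) + r = 2*r**2 + r = r + 2*r**2)
N(-(y(0) + P(3, -5))) - 1*(-34374) = (-((5 + 0)/(6 + 0) + 4*3))*(1 + 2*(-((5 + 0)/(6 + 0) + 4*3))) - 1*(-34374) = (-(5/6 + 12))*(1 + 2*(-(5/6 + 12))) + 34374 = (-1*77/6)*(1 + 2*(-1*77/6)) + 34374 = -77*(1 + 2*(-77/6))/6 + 34374 = -77*(1 - 77/3)/6 + 34374 = -77/6*(-74/3) + 34374 = 2849/9 + 34374 = 312215/9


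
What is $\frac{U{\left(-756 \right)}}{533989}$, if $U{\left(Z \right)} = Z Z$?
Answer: $\frac{571536}{533989} \approx 1.0703$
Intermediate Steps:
$U{\left(Z \right)} = Z^{2}$
$\frac{U{\left(-756 \right)}}{533989} = \frac{\left(-756\right)^{2}}{533989} = 571536 \cdot \frac{1}{533989} = \frac{571536}{533989}$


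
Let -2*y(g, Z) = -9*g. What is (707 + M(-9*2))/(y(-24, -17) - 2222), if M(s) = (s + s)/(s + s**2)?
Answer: -12017/39610 ≈ -0.30338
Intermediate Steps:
y(g, Z) = 9*g/2 (y(g, Z) = -(-9)*g/2 = 9*g/2)
M(s) = 2*s/(s + s**2) (M(s) = (2*s)/(s + s**2) = 2*s/(s + s**2))
(707 + M(-9*2))/(y(-24, -17) - 2222) = (707 + 2/(1 - 9*2))/((9/2)*(-24) - 2222) = (707 + 2/(1 - 18))/(-108 - 2222) = (707 + 2/(-17))/(-2330) = (707 + 2*(-1/17))*(-1/2330) = (707 - 2/17)*(-1/2330) = (12017/17)*(-1/2330) = -12017/39610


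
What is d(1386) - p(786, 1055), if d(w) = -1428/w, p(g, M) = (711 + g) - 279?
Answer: -40228/33 ≈ -1219.0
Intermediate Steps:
p(g, M) = 432 + g
d(1386) - p(786, 1055) = -1428/1386 - (432 + 786) = -1428*1/1386 - 1*1218 = -34/33 - 1218 = -40228/33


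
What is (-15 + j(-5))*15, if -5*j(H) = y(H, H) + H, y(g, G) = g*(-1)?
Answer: -225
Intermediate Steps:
y(g, G) = -g
j(H) = 0 (j(H) = -(-H + H)/5 = -1/5*0 = 0)
(-15 + j(-5))*15 = (-15 + 0)*15 = -15*15 = -225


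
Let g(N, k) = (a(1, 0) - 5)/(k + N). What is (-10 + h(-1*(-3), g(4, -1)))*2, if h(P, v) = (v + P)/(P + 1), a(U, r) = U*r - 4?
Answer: -20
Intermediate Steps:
a(U, r) = -4 + U*r
g(N, k) = -9/(N + k) (g(N, k) = ((-4 + 1*0) - 5)/(k + N) = ((-4 + 0) - 5)/(N + k) = (-4 - 5)/(N + k) = -9/(N + k))
h(P, v) = (P + v)/(1 + P)
(-10 + h(-1*(-3), g(4, -1)))*2 = (-10 + (-1*(-3) - 9/(4 - 1))/(1 - 1*(-3)))*2 = (-10 + (3 - 9/3)/(1 + 3))*2 = (-10 + (3 - 9*1/3)/4)*2 = (-10 + (3 - 3)/4)*2 = (-10 + (1/4)*0)*2 = (-10 + 0)*2 = -10*2 = -20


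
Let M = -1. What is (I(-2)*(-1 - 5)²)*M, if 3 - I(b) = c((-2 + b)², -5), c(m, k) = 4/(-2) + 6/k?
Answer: -1116/5 ≈ -223.20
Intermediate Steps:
c(m, k) = -2 + 6/k (c(m, k) = 4*(-½) + 6/k = -2 + 6/k)
I(b) = 31/5 (I(b) = 3 - (-2 + 6/(-5)) = 3 - (-2 + 6*(-⅕)) = 3 - (-2 - 6/5) = 3 - 1*(-16/5) = 3 + 16/5 = 31/5)
(I(-2)*(-1 - 5)²)*M = (31*(-1 - 5)²/5)*(-1) = ((31/5)*(-6)²)*(-1) = ((31/5)*36)*(-1) = (1116/5)*(-1) = -1116/5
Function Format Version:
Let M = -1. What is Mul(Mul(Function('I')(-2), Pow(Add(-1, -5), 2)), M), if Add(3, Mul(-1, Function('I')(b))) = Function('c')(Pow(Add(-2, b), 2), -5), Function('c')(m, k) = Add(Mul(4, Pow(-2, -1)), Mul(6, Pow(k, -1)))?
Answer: Rational(-1116, 5) ≈ -223.20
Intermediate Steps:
Function('c')(m, k) = Add(-2, Mul(6, Pow(k, -1))) (Function('c')(m, k) = Add(Mul(4, Rational(-1, 2)), Mul(6, Pow(k, -1))) = Add(-2, Mul(6, Pow(k, -1))))
Function('I')(b) = Rational(31, 5) (Function('I')(b) = Add(3, Mul(-1, Add(-2, Mul(6, Pow(-5, -1))))) = Add(3, Mul(-1, Add(-2, Mul(6, Rational(-1, 5))))) = Add(3, Mul(-1, Add(-2, Rational(-6, 5)))) = Add(3, Mul(-1, Rational(-16, 5))) = Add(3, Rational(16, 5)) = Rational(31, 5))
Mul(Mul(Function('I')(-2), Pow(Add(-1, -5), 2)), M) = Mul(Mul(Rational(31, 5), Pow(Add(-1, -5), 2)), -1) = Mul(Mul(Rational(31, 5), Pow(-6, 2)), -1) = Mul(Mul(Rational(31, 5), 36), -1) = Mul(Rational(1116, 5), -1) = Rational(-1116, 5)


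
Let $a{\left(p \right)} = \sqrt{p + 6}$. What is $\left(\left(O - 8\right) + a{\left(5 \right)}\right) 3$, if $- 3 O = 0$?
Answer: $-24 + 3 \sqrt{11} \approx -14.05$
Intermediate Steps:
$O = 0$ ($O = \left(- \frac{1}{3}\right) 0 = 0$)
$a{\left(p \right)} = \sqrt{6 + p}$
$\left(\left(O - 8\right) + a{\left(5 \right)}\right) 3 = \left(\left(0 - 8\right) + \sqrt{6 + 5}\right) 3 = \left(\left(0 - 8\right) + \sqrt{11}\right) 3 = \left(-8 + \sqrt{11}\right) 3 = -24 + 3 \sqrt{11}$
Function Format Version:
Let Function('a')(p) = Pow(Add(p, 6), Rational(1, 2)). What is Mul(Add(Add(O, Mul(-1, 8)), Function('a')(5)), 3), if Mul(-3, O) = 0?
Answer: Add(-24, Mul(3, Pow(11, Rational(1, 2)))) ≈ -14.050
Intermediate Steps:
O = 0 (O = Mul(Rational(-1, 3), 0) = 0)
Function('a')(p) = Pow(Add(6, p), Rational(1, 2))
Mul(Add(Add(O, Mul(-1, 8)), Function('a')(5)), 3) = Mul(Add(Add(0, Mul(-1, 8)), Pow(Add(6, 5), Rational(1, 2))), 3) = Mul(Add(Add(0, -8), Pow(11, Rational(1, 2))), 3) = Mul(Add(-8, Pow(11, Rational(1, 2))), 3) = Add(-24, Mul(3, Pow(11, Rational(1, 2))))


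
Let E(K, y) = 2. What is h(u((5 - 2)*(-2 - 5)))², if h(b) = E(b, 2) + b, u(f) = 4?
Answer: 36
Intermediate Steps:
h(b) = 2 + b
h(u((5 - 2)*(-2 - 5)))² = (2 + 4)² = 6² = 36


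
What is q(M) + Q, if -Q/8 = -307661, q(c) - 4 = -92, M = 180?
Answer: 2461200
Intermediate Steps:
q(c) = -88 (q(c) = 4 - 92 = -88)
Q = 2461288 (Q = -8*(-307661) = 2461288)
q(M) + Q = -88 + 2461288 = 2461200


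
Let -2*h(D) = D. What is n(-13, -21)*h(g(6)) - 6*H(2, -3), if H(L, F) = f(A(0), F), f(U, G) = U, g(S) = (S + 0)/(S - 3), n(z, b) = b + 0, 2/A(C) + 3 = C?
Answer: 25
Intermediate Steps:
A(C) = 2/(-3 + C)
n(z, b) = b
g(S) = S/(-3 + S)
H(L, F) = -⅔ (H(L, F) = 2/(-3 + 0) = 2/(-3) = 2*(-⅓) = -⅔)
h(D) = -D/2
n(-13, -21)*h(g(6)) - 6*H(2, -3) = -(-21)*6/(-3 + 6)/2 - 6*(-⅔) = -(-21)*6/3/2 + 4 = -(-21)*6*(⅓)/2 + 4 = -(-21)*2/2 + 4 = -21*(-1) + 4 = 21 + 4 = 25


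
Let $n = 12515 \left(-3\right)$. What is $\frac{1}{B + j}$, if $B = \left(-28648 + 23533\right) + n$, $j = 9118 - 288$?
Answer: $- \frac{1}{33830} \approx -2.956 \cdot 10^{-5}$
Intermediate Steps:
$n = -37545$
$j = 8830$
$B = -42660$ ($B = \left(-28648 + 23533\right) - 37545 = -5115 - 37545 = -42660$)
$\frac{1}{B + j} = \frac{1}{-42660 + 8830} = \frac{1}{-33830} = - \frac{1}{33830}$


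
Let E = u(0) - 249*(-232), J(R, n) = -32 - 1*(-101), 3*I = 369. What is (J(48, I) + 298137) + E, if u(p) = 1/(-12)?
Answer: 4271687/12 ≈ 3.5597e+5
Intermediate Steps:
I = 123 (I = (⅓)*369 = 123)
J(R, n) = 69 (J(R, n) = -32 + 101 = 69)
u(p) = -1/12
E = 693215/12 (E = -1/12 - 249*(-232) = -1/12 + 57768 = 693215/12 ≈ 57768.)
(J(48, I) + 298137) + E = (69 + 298137) + 693215/12 = 298206 + 693215/12 = 4271687/12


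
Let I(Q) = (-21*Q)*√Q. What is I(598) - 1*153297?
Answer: -153297 - 12558*√598 ≈ -4.6039e+5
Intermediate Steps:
I(Q) = -21*Q^(3/2)
I(598) - 1*153297 = -12558*√598 - 1*153297 = -12558*√598 - 153297 = -153297 - 12558*√598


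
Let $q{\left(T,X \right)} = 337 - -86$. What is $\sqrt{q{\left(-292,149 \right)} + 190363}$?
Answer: $\sqrt{190786} \approx 436.79$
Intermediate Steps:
$q{\left(T,X \right)} = 423$ ($q{\left(T,X \right)} = 337 + 86 = 423$)
$\sqrt{q{\left(-292,149 \right)} + 190363} = \sqrt{423 + 190363} = \sqrt{190786}$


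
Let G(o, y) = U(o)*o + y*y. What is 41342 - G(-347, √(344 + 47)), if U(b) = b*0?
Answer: 40951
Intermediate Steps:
U(b) = 0
G(o, y) = y² (G(o, y) = 0*o + y*y = 0 + y² = y²)
41342 - G(-347, √(344 + 47)) = 41342 - (√(344 + 47))² = 41342 - (√391)² = 41342 - 1*391 = 41342 - 391 = 40951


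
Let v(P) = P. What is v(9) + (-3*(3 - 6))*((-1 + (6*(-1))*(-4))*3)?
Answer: 630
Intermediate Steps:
v(9) + (-3*(3 - 6))*((-1 + (6*(-1))*(-4))*3) = 9 + (-3*(3 - 6))*((-1 + (6*(-1))*(-4))*3) = 9 + (-3*(-3))*((-1 - 6*(-4))*3) = 9 + 9*((-1 + 24)*3) = 9 + 9*(23*3) = 9 + 9*69 = 9 + 621 = 630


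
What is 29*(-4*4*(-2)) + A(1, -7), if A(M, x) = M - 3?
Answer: 926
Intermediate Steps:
A(M, x) = -3 + M
29*(-4*4*(-2)) + A(1, -7) = 29*(-4*4*(-2)) + (-3 + 1) = 29*(-16*(-2)) - 2 = 29*32 - 2 = 928 - 2 = 926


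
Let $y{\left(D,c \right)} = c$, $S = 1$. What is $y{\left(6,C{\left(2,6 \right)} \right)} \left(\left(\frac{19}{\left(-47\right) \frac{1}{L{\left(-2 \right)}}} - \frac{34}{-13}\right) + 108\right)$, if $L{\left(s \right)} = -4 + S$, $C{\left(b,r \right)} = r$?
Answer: $\frac{409962}{611} \approx 670.97$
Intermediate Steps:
$L{\left(s \right)} = -3$ ($L{\left(s \right)} = -4 + 1 = -3$)
$y{\left(6,C{\left(2,6 \right)} \right)} \left(\left(\frac{19}{\left(-47\right) \frac{1}{L{\left(-2 \right)}}} - \frac{34}{-13}\right) + 108\right) = 6 \left(\left(\frac{19}{\left(-47\right) \frac{1}{-3}} - \frac{34}{-13}\right) + 108\right) = 6 \left(\left(\frac{19}{\left(-47\right) \left(- \frac{1}{3}\right)} - - \frac{34}{13}\right) + 108\right) = 6 \left(\left(\frac{19}{\frac{47}{3}} + \frac{34}{13}\right) + 108\right) = 6 \left(\left(19 \cdot \frac{3}{47} + \frac{34}{13}\right) + 108\right) = 6 \left(\left(\frac{57}{47} + \frac{34}{13}\right) + 108\right) = 6 \left(\frac{2339}{611} + 108\right) = 6 \cdot \frac{68327}{611} = \frac{409962}{611}$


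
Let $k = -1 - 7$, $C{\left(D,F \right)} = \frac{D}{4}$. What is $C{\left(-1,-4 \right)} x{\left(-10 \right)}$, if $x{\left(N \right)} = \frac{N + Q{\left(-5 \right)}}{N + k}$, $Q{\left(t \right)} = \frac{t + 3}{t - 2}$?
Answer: $- \frac{17}{126} \approx -0.13492$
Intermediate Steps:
$C{\left(D,F \right)} = \frac{D}{4}$ ($C{\left(D,F \right)} = D \frac{1}{4} = \frac{D}{4}$)
$Q{\left(t \right)} = \frac{3 + t}{-2 + t}$
$k = -8$ ($k = -1 - 7 = -8$)
$x{\left(N \right)} = \frac{\frac{2}{7} + N}{-8 + N}$ ($x{\left(N \right)} = \frac{N + \frac{3 - 5}{-2 - 5}}{N - 8} = \frac{N + \frac{1}{-7} \left(-2\right)}{-8 + N} = \frac{N - - \frac{2}{7}}{-8 + N} = \frac{N + \frac{2}{7}}{-8 + N} = \frac{\frac{2}{7} + N}{-8 + N}$)
$C{\left(-1,-4 \right)} x{\left(-10 \right)} = \frac{1}{4} \left(-1\right) \frac{\frac{2}{7} - 10}{-8 - 10} = - \frac{\frac{1}{-18} \left(- \frac{68}{7}\right)}{4} = - \frac{\left(- \frac{1}{18}\right) \left(- \frac{68}{7}\right)}{4} = \left(- \frac{1}{4}\right) \frac{34}{63} = - \frac{17}{126}$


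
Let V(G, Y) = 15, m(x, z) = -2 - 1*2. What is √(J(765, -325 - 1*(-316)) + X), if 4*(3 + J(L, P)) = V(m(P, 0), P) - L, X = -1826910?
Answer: I*√7308402/2 ≈ 1351.7*I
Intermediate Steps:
m(x, z) = -4 (m(x, z) = -2 - 2 = -4)
J(L, P) = ¾ - L/4 (J(L, P) = -3 + (15 - L)/4 = -3 + (15/4 - L/4) = ¾ - L/4)
√(J(765, -325 - 1*(-316)) + X) = √((¾ - ¼*765) - 1826910) = √((¾ - 765/4) - 1826910) = √(-381/2 - 1826910) = √(-3654201/2) = I*√7308402/2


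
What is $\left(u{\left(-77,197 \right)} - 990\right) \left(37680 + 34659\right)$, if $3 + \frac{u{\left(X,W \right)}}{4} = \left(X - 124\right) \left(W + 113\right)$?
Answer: $-18102256038$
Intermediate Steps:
$u{\left(X,W \right)} = -12 + 4 \left(-124 + X\right) \left(113 + W\right)$ ($u{\left(X,W \right)} = -12 + 4 \left(X - 124\right) \left(W + 113\right) = -12 + 4 \left(-124 + X\right) \left(113 + W\right)$)
$\left(u{\left(-77,197 \right)} - 990\right) \left(37680 + 34659\right) = \left(\left(-56060 - 97712 + 452 \left(-77\right) + 4 \cdot 197 \left(-77\right)\right) - 990\right) \left(37680 + 34659\right) = \left(\left(-56060 - 97712 - 34804 - 60676\right) - 990\right) 72339 = \left(-249252 - 990\right) 72339 = \left(-250242\right) 72339 = -18102256038$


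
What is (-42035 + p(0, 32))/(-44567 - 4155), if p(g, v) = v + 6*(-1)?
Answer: 42009/48722 ≈ 0.86222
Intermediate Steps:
p(g, v) = -6 + v (p(g, v) = v - 6 = -6 + v)
(-42035 + p(0, 32))/(-44567 - 4155) = (-42035 + (-6 + 32))/(-44567 - 4155) = (-42035 + 26)/(-48722) = -42009*(-1/48722) = 42009/48722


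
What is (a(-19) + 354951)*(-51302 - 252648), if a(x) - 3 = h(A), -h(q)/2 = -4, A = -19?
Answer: -107890699900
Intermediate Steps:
h(q) = 8 (h(q) = -2*(-4) = 8)
a(x) = 11 (a(x) = 3 + 8 = 11)
(a(-19) + 354951)*(-51302 - 252648) = (11 + 354951)*(-51302 - 252648) = 354962*(-303950) = -107890699900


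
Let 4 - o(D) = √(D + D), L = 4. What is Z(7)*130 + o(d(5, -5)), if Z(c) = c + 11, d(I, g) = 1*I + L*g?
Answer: 2344 - I*√30 ≈ 2344.0 - 5.4772*I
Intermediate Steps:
d(I, g) = I + 4*g (d(I, g) = 1*I + 4*g = I + 4*g)
Z(c) = 11 + c
o(D) = 4 - √2*√D (o(D) = 4 - √(D + D) = 4 - √(2*D) = 4 - √2*√D)
Z(7)*130 + o(d(5, -5)) = (11 + 7)*130 + (4 - √2*√(5 + 4*(-5))) = 18*130 + (4 - √2*√(5 - 20)) = 2340 + (4 - √2*√(-15)) = 2340 + (4 - √2*I*√15) = 2340 + (4 - I*√30) = 2344 - I*√30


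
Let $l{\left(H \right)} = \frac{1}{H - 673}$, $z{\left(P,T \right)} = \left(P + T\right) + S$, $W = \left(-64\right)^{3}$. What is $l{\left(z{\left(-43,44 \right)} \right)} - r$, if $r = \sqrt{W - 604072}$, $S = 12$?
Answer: $- \frac{1}{660} - 2 i \sqrt{216554} \approx -0.0015152 - 930.71 i$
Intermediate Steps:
$W = -262144$
$z{\left(P,T \right)} = 12 + P + T$ ($z{\left(P,T \right)} = \left(P + T\right) + 12 = 12 + P + T$)
$l{\left(H \right)} = \frac{1}{-673 + H}$
$r = 2 i \sqrt{216554}$ ($r = \sqrt{-262144 - 604072} = \sqrt{-866216} = 2 i \sqrt{216554} \approx 930.71 i$)
$l{\left(z{\left(-43,44 \right)} \right)} - r = \frac{1}{-673 + \left(12 - 43 + 44\right)} - 2 i \sqrt{216554} = \frac{1}{-673 + 13} - 2 i \sqrt{216554} = \frac{1}{-660} - 2 i \sqrt{216554} = - \frac{1}{660} - 2 i \sqrt{216554}$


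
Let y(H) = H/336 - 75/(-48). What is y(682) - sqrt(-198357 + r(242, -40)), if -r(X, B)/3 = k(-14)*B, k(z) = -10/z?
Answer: 1207/336 - 3*I*sqrt(1079477)/7 ≈ 3.5923 - 445.28*I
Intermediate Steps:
r(X, B) = -15*B/7 (r(X, B) = -3*(-10/(-14))*B = -3*(-10*(-1/14))*B = -15*B/7)
y(H) = 25/16 + H/336 (y(H) = H*(1/336) - 75*(-1/48) = H/336 + 25/16 = 25/16 + H/336)
y(682) - sqrt(-198357 + r(242, -40)) = (25/16 + (1/336)*682) - sqrt(-198357 - 15/7*(-40)) = (25/16 + 341/168) - sqrt(-198357 + 600/7) = 1207/336 - sqrt(-1387899/7) = 1207/336 - 3*I*sqrt(1079477)/7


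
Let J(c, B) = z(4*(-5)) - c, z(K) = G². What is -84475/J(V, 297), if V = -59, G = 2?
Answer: -84475/63 ≈ -1340.9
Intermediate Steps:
z(K) = 4 (z(K) = 2² = 4)
J(c, B) = 4 - c
-84475/J(V, 297) = -84475/(4 - 1*(-59)) = -84475/(4 + 59) = -84475/63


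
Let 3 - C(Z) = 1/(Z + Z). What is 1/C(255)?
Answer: 510/1529 ≈ 0.33355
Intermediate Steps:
C(Z) = 3 - 1/(2*Z) (C(Z) = 3 - 1/(Z + Z) = 3 - 1/(2*Z))
1/C(255) = 1/(3 - ½/255) = 1/(3 - ½*1/255) = 1/(3 - 1/510) = 1/(1529/510) = 510/1529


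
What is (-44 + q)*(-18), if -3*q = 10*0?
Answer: 792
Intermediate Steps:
q = 0 (q = -10*0/3 = -1/3*0 = 0)
(-44 + q)*(-18) = (-44 + 0)*(-18) = -44*(-18) = 792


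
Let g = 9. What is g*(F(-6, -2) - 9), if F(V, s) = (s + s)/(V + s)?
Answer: -153/2 ≈ -76.500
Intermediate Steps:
F(V, s) = 2*s/(V + s) (F(V, s) = (2*s)/(V + s) = 2*s/(V + s))
g*(F(-6, -2) - 9) = 9*(2*(-2)/(-6 - 2) - 9) = 9*(2*(-2)/(-8) - 9) = 9*(2*(-2)*(-1/8) - 9) = 9*(1/2 - 9) = 9*(-17/2) = -153/2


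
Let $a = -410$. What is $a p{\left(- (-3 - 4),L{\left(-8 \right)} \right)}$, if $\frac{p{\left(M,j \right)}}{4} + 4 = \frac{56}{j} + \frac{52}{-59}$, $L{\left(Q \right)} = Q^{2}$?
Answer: $\frac{387655}{59} \approx 6570.4$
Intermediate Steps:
$p{\left(M,j \right)} = - \frac{1152}{59} + \frac{224}{j}$ ($p{\left(M,j \right)} = -16 + 4 \left(\frac{56}{j} + \frac{52}{-59}\right) = -16 + 4 \left(\frac{56}{j} + 52 \left(- \frac{1}{59}\right)\right) = -16 + 4 \left(\frac{56}{j} - \frac{52}{59}\right) = -16 + 4 \left(- \frac{52}{59} + \frac{56}{j}\right) = -16 - \left(\frac{208}{59} - \frac{224}{j}\right) = - \frac{1152}{59} + \frac{224}{j}$)
$a p{\left(- (-3 - 4),L{\left(-8 \right)} \right)} = - 410 \left(- \frac{1152}{59} + \frac{224}{\left(-8\right)^{2}}\right) = - 410 \left(- \frac{1152}{59} + \frac{224}{64}\right) = - 410 \left(- \frac{1152}{59} + 224 \cdot \frac{1}{64}\right) = - 410 \left(- \frac{1152}{59} + \frac{7}{2}\right) = \left(-410\right) \left(- \frac{1891}{118}\right) = \frac{387655}{59}$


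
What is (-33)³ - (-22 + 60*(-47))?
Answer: -33095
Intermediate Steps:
(-33)³ - (-22 + 60*(-47)) = -35937 - (-22 - 2820) = -35937 - 1*(-2842) = -35937 + 2842 = -33095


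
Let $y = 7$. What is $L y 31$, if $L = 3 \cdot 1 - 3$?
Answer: $0$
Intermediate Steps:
$L = 0$ ($L = 3 - 3 = 0$)
$L y 31 = 0 \cdot 7 \cdot 31 = 0 \cdot 31 = 0$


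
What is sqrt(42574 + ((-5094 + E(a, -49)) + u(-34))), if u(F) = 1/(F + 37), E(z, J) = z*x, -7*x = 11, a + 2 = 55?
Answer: sqrt(16492098)/21 ≈ 193.38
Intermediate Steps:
a = 53 (a = -2 + 55 = 53)
x = -11/7 (x = -1/7*11 = -11/7 ≈ -1.5714)
E(z, J) = -11*z/7 (E(z, J) = z*(-11/7) = -11*z/7)
u(F) = 1/(37 + F)
sqrt(42574 + ((-5094 + E(a, -49)) + u(-34))) = sqrt(42574 + ((-5094 - 11/7*53) + 1/(37 - 34))) = sqrt(42574 + ((-5094 - 583/7) + 1/3)) = sqrt(42574 + (-36241/7 + 1/3)) = sqrt(42574 - 108716/21) = sqrt(785338/21) = sqrt(16492098)/21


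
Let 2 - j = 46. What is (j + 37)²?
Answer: 49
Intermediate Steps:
j = -44 (j = 2 - 1*46 = 2 - 46 = -44)
(j + 37)² = (-44 + 37)² = (-7)² = 49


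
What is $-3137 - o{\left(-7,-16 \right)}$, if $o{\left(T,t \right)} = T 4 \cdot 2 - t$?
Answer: $-3097$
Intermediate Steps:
$o{\left(T,t \right)} = - t + 8 T$ ($o{\left(T,t \right)} = 4 T 2 - t = 8 T - t = - t + 8 T$)
$-3137 - o{\left(-7,-16 \right)} = -3137 - \left(\left(-1\right) \left(-16\right) + 8 \left(-7\right)\right) = -3137 - \left(16 - 56\right) = -3137 - -40 = -3137 + 40 = -3097$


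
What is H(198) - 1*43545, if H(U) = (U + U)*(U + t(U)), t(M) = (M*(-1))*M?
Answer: -15489921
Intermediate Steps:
t(M) = -M**2 (t(M) = (-M)*M = -M**2)
H(U) = 2*U*(U - U**2) (H(U) = (U + U)*(U - U**2) = (2*U)*(U - U**2) = 2*U*(U - U**2))
H(198) - 1*43545 = 2*198**2*(1 - 1*198) - 1*43545 = 2*39204*(1 - 198) - 43545 = 2*39204*(-197) - 43545 = -15446376 - 43545 = -15489921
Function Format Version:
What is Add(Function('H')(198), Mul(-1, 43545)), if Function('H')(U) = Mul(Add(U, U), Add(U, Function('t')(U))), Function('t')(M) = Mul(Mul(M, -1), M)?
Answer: -15489921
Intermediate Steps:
Function('t')(M) = Mul(-1, Pow(M, 2)) (Function('t')(M) = Mul(Mul(-1, M), M) = Mul(-1, Pow(M, 2)))
Function('H')(U) = Mul(2, U, Add(U, Mul(-1, Pow(U, 2)))) (Function('H')(U) = Mul(Add(U, U), Add(U, Mul(-1, Pow(U, 2)))) = Mul(Mul(2, U), Add(U, Mul(-1, Pow(U, 2)))) = Mul(2, U, Add(U, Mul(-1, Pow(U, 2)))))
Add(Function('H')(198), Mul(-1, 43545)) = Add(Mul(2, Pow(198, 2), Add(1, Mul(-1, 198))), Mul(-1, 43545)) = Add(Mul(2, 39204, Add(1, -198)), -43545) = Add(Mul(2, 39204, -197), -43545) = Add(-15446376, -43545) = -15489921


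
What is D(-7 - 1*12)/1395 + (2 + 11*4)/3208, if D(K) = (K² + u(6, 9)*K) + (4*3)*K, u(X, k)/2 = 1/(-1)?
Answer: 34041/248620 ≈ 0.13692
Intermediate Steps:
u(X, k) = -2 (u(X, k) = 2/(-1) = 2*(-1) = -2)
D(K) = K² + 10*K (D(K) = (K² - 2*K) + (4*3)*K = (K² - 2*K) + 12*K = K² + 10*K)
D(-7 - 1*12)/1395 + (2 + 11*4)/3208 = ((-7 - 1*12)*(10 + (-7 - 1*12)))/1395 + (2 + 11*4)/3208 = ((-7 - 12)*(10 + (-7 - 12)))*(1/1395) + (2 + 44)*(1/3208) = -19*(10 - 19)*(1/1395) + 46*(1/3208) = -19*(-9)*(1/1395) + 23/1604 = 171*(1/1395) + 23/1604 = 19/155 + 23/1604 = 34041/248620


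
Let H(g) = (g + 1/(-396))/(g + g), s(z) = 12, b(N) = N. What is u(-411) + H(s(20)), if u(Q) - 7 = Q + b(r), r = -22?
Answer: -4043953/9504 ≈ -425.50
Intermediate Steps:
H(g) = (-1/396 + g)/(2*g) (H(g) = (g - 1/396)/((2*g)) = (-1/396 + g)*(1/(2*g)) = (-1/396 + g)/(2*g))
u(Q) = -15 + Q (u(Q) = 7 + (Q - 22) = 7 + (-22 + Q) = -15 + Q)
u(-411) + H(s(20)) = (-15 - 411) + (1/792)*(-1 + 396*12)/12 = -426 + (1/792)*(1/12)*(-1 + 4752) = -426 + (1/792)*(1/12)*4751 = -426 + 4751/9504 = -4043953/9504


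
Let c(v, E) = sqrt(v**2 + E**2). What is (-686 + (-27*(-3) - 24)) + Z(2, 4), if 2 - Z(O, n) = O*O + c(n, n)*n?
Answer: -631 - 16*sqrt(2) ≈ -653.63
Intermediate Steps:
c(v, E) = sqrt(E**2 + v**2)
Z(O, n) = 2 - O**2 - n*sqrt(2)*sqrt(n**2) (Z(O, n) = 2 - (O*O + sqrt(n**2 + n**2)*n) = 2 - (O**2 + sqrt(2*n**2)*n) = 2 - (O**2 + (sqrt(2)*sqrt(n**2))*n) = 2 - (O**2 + n*sqrt(2)*sqrt(n**2)) = 2 + (-O**2 - n*sqrt(2)*sqrt(n**2)) = 2 - O**2 - n*sqrt(2)*sqrt(n**2))
(-686 + (-27*(-3) - 24)) + Z(2, 4) = (-686 + (-27*(-3) - 24)) + (2 - 1*2**2 - 1*4*sqrt(2)*sqrt(4**2)) = (-686 + (81 - 24)) + (2 - 1*4 - 1*4*sqrt(2)*sqrt(16)) = (-686 + 57) + (2 - 4 - 1*4*sqrt(2)*4) = -629 + (2 - 4 - 16*sqrt(2)) = -629 + (-2 - 16*sqrt(2)) = -631 - 16*sqrt(2)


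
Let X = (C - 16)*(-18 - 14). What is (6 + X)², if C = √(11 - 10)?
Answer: 236196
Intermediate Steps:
C = 1 (C = √1 = 1)
X = 480 (X = (1 - 16)*(-18 - 14) = -15*(-32) = 480)
(6 + X)² = (6 + 480)² = 486² = 236196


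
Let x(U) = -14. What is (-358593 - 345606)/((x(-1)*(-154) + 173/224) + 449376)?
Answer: -52580192/33714447 ≈ -1.5596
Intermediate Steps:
(-358593 - 345606)/((x(-1)*(-154) + 173/224) + 449376) = (-358593 - 345606)/((-14*(-154) + 173/224) + 449376) = -704199/((2156 + 173*(1/224)) + 449376) = -704199/((2156 + 173/224) + 449376) = -704199/(483117/224 + 449376) = -704199/101143341/224 = -704199*224/101143341 = -52580192/33714447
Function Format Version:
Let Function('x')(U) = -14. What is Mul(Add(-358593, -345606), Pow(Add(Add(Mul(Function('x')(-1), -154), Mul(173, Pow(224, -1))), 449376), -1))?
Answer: Rational(-52580192, 33714447) ≈ -1.5596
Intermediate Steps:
Mul(Add(-358593, -345606), Pow(Add(Add(Mul(Function('x')(-1), -154), Mul(173, Pow(224, -1))), 449376), -1)) = Mul(Add(-358593, -345606), Pow(Add(Add(Mul(-14, -154), Mul(173, Pow(224, -1))), 449376), -1)) = Mul(-704199, Pow(Add(Add(2156, Mul(173, Rational(1, 224))), 449376), -1)) = Mul(-704199, Pow(Add(Add(2156, Rational(173, 224)), 449376), -1)) = Mul(-704199, Pow(Add(Rational(483117, 224), 449376), -1)) = Mul(-704199, Pow(Rational(101143341, 224), -1)) = Mul(-704199, Rational(224, 101143341)) = Rational(-52580192, 33714447)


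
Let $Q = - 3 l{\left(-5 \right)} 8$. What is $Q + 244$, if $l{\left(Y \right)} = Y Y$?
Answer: $-356$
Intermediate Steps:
$l{\left(Y \right)} = Y^{2}$
$Q = -600$ ($Q = - 3 \left(-5\right)^{2} \cdot 8 = \left(-3\right) 25 \cdot 8 = \left(-75\right) 8 = -600$)
$Q + 244 = -600 + 244 = -356$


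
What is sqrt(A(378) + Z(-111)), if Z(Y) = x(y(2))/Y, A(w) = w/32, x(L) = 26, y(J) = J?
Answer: sqrt(2282493)/444 ≈ 3.4027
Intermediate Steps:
A(w) = w/32 (A(w) = w*(1/32) = w/32)
Z(Y) = 26/Y
sqrt(A(378) + Z(-111)) = sqrt((1/32)*378 + 26/(-111)) = sqrt(189/16 + 26*(-1/111)) = sqrt(189/16 - 26/111) = sqrt(20563/1776) = sqrt(2282493)/444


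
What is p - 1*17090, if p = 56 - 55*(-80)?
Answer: -12634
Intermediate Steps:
p = 4456 (p = 56 + 4400 = 4456)
p - 1*17090 = 4456 - 1*17090 = 4456 - 17090 = -12634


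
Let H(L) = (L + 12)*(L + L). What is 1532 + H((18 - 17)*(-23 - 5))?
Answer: 2428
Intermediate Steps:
H(L) = 2*L*(12 + L) (H(L) = (12 + L)*(2*L) = 2*L*(12 + L))
1532 + H((18 - 17)*(-23 - 5)) = 1532 + 2*((18 - 17)*(-23 - 5))*(12 + (18 - 17)*(-23 - 5)) = 1532 + 2*(1*(-28))*(12 + 1*(-28)) = 1532 + 2*(-28)*(12 - 28) = 1532 + 2*(-28)*(-16) = 1532 + 896 = 2428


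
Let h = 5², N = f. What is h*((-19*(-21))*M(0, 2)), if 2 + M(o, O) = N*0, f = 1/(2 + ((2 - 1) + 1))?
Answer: -19950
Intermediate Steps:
f = ¼ (f = 1/(2 + (1 + 1)) = 1/(2 + 2) = 1/4 = ¼ ≈ 0.25000)
N = ¼ ≈ 0.25000
h = 25
M(o, O) = -2 (M(o, O) = -2 + (¼)*0 = -2 + 0 = -2)
h*((-19*(-21))*M(0, 2)) = 25*(-19*(-21)*(-2)) = 25*(399*(-2)) = 25*(-798) = -19950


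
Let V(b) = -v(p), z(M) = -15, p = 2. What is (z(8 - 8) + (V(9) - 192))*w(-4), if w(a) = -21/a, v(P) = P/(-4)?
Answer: -8673/8 ≈ -1084.1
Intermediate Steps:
v(P) = -P/4 (v(P) = P*(-¼) = -P/4)
V(b) = ½ (V(b) = -(-1)*2/4 = -1*(-½) = ½)
(z(8 - 8) + (V(9) - 192))*w(-4) = (-15 + (½ - 192))*(-21/(-4)) = (-15 - 383/2)*(-21*(-¼)) = -413/2*21/4 = -8673/8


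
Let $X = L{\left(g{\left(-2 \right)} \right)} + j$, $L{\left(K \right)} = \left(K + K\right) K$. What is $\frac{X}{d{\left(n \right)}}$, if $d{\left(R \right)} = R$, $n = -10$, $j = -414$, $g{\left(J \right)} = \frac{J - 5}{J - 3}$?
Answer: $\frac{5126}{125} \approx 41.008$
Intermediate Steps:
$g{\left(J \right)} = \frac{-5 + J}{-3 + J}$
$L{\left(K \right)} = 2 K^{2}$ ($L{\left(K \right)} = 2 K K = 2 K^{2}$)
$X = - \frac{10252}{25}$ ($X = 2 \left(\frac{-5 - 2}{-3 - 2}\right)^{2} - 414 = 2 \left(\frac{1}{-5} \left(-7\right)\right)^{2} - 414 = 2 \left(\left(- \frac{1}{5}\right) \left(-7\right)\right)^{2} - 414 = 2 \left(\frac{7}{5}\right)^{2} - 414 = 2 \cdot \frac{49}{25} - 414 = \frac{98}{25} - 414 = - \frac{10252}{25} \approx -410.08$)
$\frac{X}{d{\left(n \right)}} = - \frac{10252}{25 \left(-10\right)} = \left(- \frac{10252}{25}\right) \left(- \frac{1}{10}\right) = \frac{5126}{125}$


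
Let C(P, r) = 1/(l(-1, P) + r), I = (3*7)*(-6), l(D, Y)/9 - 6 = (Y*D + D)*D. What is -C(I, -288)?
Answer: 1/1359 ≈ 0.00073584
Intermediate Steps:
l(D, Y) = 54 + 9*D*(D + D*Y) (l(D, Y) = 54 + 9*((Y*D + D)*D) = 54 + 9*((D*Y + D)*D) = 54 + 9*((D + D*Y)*D) = 54 + 9*(D*(D + D*Y)) = 54 + 9*D*(D + D*Y))
I = -126 (I = 21*(-6) = -126)
C(P, r) = 1/(63 + r + 9*P) (C(P, r) = 1/((54 + 9*(-1)**2 + 9*P*(-1)**2) + r) = 1/((54 + 9*1 + 9*P*1) + r) = 1/((54 + 9 + 9*P) + r) = 1/((63 + 9*P) + r) = 1/(63 + r + 9*P))
-C(I, -288) = -1/(63 - 288 + 9*(-126)) = -1/(63 - 288 - 1134) = -1/(-1359) = -1*(-1/1359) = 1/1359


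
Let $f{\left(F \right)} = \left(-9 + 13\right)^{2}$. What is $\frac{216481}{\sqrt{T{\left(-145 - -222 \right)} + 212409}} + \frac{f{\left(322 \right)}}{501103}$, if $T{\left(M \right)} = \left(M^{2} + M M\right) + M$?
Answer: $\frac{16}{501103} + \frac{216481 \sqrt{56086}}{112172} \approx 457.05$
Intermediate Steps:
$f{\left(F \right)} = 16$ ($f{\left(F \right)} = 4^{2} = 16$)
$T{\left(M \right)} = M + 2 M^{2}$ ($T{\left(M \right)} = \left(M^{2} + M^{2}\right) + M = 2 M^{2} + M = M + 2 M^{2}$)
$\frac{216481}{\sqrt{T{\left(-145 - -222 \right)} + 212409}} + \frac{f{\left(322 \right)}}{501103} = \frac{216481}{\sqrt{\left(-145 - -222\right) \left(1 + 2 \left(-145 - -222\right)\right) + 212409}} + \frac{16}{501103} = \frac{216481}{\sqrt{\left(-145 + 222\right) \left(1 + 2 \left(-145 + 222\right)\right) + 212409}} + 16 \cdot \frac{1}{501103} = \frac{216481}{\sqrt{77 \left(1 + 2 \cdot 77\right) + 212409}} + \frac{16}{501103} = \frac{216481}{\sqrt{77 \left(1 + 154\right) + 212409}} + \frac{16}{501103} = \frac{216481}{\sqrt{77 \cdot 155 + 212409}} + \frac{16}{501103} = \frac{216481}{\sqrt{11935 + 212409}} + \frac{16}{501103} = \frac{216481}{\sqrt{224344}} + \frac{16}{501103} = \frac{216481}{2 \sqrt{56086}} + \frac{16}{501103} = 216481 \frac{\sqrt{56086}}{112172} + \frac{16}{501103} = \frac{216481 \sqrt{56086}}{112172} + \frac{16}{501103} = \frac{16}{501103} + \frac{216481 \sqrt{56086}}{112172}$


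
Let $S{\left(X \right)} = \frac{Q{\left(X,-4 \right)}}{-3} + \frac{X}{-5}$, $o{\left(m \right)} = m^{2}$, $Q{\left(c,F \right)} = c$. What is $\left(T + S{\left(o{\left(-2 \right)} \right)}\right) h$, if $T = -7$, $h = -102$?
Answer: $\frac{4658}{5} \approx 931.6$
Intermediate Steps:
$S{\left(X \right)} = - \frac{8 X}{15}$ ($S{\left(X \right)} = \frac{X}{-3} + \frac{X}{-5} = X \left(- \frac{1}{3}\right) + X \left(- \frac{1}{5}\right) = - \frac{X}{3} - \frac{X}{5} = - \frac{8 X}{15}$)
$\left(T + S{\left(o{\left(-2 \right)} \right)}\right) h = \left(-7 - \frac{8 \left(-2\right)^{2}}{15}\right) \left(-102\right) = \left(-7 - \frac{32}{15}\right) \left(-102\right) = \left(- \frac{137}{15}\right) \left(-102\right) = \frac{4658}{5}$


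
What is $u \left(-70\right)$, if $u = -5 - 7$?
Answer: $840$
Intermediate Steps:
$u = -12$ ($u = -5 - 7 = -12$)
$u \left(-70\right) = \left(-12\right) \left(-70\right) = 840$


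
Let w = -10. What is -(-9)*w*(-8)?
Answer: 720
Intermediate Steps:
-(-9)*w*(-8) = -(-9)*(-10)*(-8) = -9*10*(-8) = -90*(-8) = 720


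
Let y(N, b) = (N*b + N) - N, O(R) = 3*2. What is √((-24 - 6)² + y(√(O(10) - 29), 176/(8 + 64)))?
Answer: √(8100 + 22*I*√23)/3 ≈ 30.001 + 0.19538*I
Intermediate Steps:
O(R) = 6
y(N, b) = N*b (y(N, b) = (N + N*b) - N = N*b)
√((-24 - 6)² + y(√(O(10) - 29), 176/(8 + 64))) = √((-24 - 6)² + √(6 - 29)*(176/(8 + 64))) = √((-30)² + √(-23)*(176/72)) = √(900 + (I*√23)*(176*(1/72))) = √(900 + (I*√23)*(22/9)) = √(900 + 22*I*√23/9)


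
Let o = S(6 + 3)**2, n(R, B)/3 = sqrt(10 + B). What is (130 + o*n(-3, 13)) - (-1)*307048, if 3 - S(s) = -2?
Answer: 307178 + 75*sqrt(23) ≈ 3.0754e+5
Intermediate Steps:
n(R, B) = 3*sqrt(10 + B)
S(s) = 5 (S(s) = 3 - 1*(-2) = 3 + 2 = 5)
o = 25 (o = 5**2 = 25)
(130 + o*n(-3, 13)) - (-1)*307048 = (130 + 25*(3*sqrt(10 + 13))) - (-1)*307048 = (130 + 25*(3*sqrt(23))) - 1*(-307048) = (130 + 75*sqrt(23)) + 307048 = 307178 + 75*sqrt(23)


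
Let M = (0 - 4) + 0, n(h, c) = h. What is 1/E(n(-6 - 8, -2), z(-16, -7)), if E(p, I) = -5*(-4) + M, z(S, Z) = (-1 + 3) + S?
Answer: 1/16 ≈ 0.062500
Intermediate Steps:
M = -4 (M = -4 + 0 = -4)
z(S, Z) = 2 + S
E(p, I) = 16 (E(p, I) = -5*(-4) - 4 = 20 - 4 = 16)
1/E(n(-6 - 8, -2), z(-16, -7)) = 1/16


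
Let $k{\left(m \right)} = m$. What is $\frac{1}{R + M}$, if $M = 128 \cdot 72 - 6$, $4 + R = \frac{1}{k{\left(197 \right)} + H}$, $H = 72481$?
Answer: $\frac{72678}{669073669} \approx 0.00010862$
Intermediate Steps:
$R = - \frac{290711}{72678}$ ($R = -4 + \frac{1}{197 + 72481} = -4 + \frac{1}{72678} = - \frac{290711}{72678} \approx -4.0$)
$M = 9210$ ($M = 9216 - 6 = 9210$)
$\frac{1}{R + M} = \frac{1}{- \frac{290711}{72678} + 9210} = \frac{1}{\frac{669073669}{72678}} = \frac{72678}{669073669}$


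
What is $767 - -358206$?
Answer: $358973$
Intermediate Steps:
$767 - -358206 = 767 + 358206 = 358973$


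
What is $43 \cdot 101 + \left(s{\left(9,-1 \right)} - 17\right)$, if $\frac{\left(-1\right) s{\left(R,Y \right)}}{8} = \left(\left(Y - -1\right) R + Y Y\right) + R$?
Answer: $4246$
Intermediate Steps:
$s{\left(R,Y \right)} = - 8 R - 8 Y^{2} - 8 R \left(1 + Y\right)$ ($s{\left(R,Y \right)} = - 8 \left(\left(\left(Y - -1\right) R + Y Y\right) + R\right) = - 8 \left(\left(\left(Y + 1\right) R + Y^{2}\right) + R\right) = - 8 \left(\left(\left(1 + Y\right) R + Y^{2}\right) + R\right) = - 8 \left(\left(R \left(1 + Y\right) + Y^{2}\right) + R\right) = - 8 \left(\left(Y^{2} + R \left(1 + Y\right)\right) + R\right) = - 8 \left(R + Y^{2} + R \left(1 + Y\right)\right) = - 8 R - 8 Y^{2} - 8 R \left(1 + Y\right)$)
$43 \cdot 101 + \left(s{\left(9,-1 \right)} - 17\right) = 43 \cdot 101 - 97 = 4343 - 97 = 4246$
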